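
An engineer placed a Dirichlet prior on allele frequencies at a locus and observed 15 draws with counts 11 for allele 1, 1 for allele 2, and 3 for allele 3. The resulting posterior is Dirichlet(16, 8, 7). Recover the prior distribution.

Dirichlet(5, 7, 4)

For a Dirichlet(α) prior with multinomial counts c, the posterior is Dirichlet(α + c) componentwise.
Subtract each count from the matching posterior parameter: 16−11=5, 8−1=7, 7−3=4.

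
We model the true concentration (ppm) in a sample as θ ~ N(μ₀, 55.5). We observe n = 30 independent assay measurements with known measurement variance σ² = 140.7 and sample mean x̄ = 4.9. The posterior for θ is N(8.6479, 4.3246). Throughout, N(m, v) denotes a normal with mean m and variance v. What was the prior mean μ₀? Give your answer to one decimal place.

The posterior mean is a precision-weighted average: μ_n = (τ₀μ₀ + τ_data·x̄)/(τ₀+τ_data), with τ₀=1/σ₀² and τ_data=n/σ².
Here τ₀ = 1/55.5 = 0.018018 and τ_data = 30/140.7 = 0.213220, so τ_n = 0.231238.
Rearranging for μ₀: μ₀ = (μ_n·τ_n − τ_data·x̄)/τ₀ = (8.6479·0.231238 − 0.213220·4.9) / 0.018018 = 0.954945/0.018018 ≈ 53.0.

μ₀ = 53.0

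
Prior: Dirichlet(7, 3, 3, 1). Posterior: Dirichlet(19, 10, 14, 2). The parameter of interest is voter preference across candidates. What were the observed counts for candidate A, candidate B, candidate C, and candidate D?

For a Dirichlet(α) prior with multinomial counts c, the posterior is Dirichlet(α + c) componentwise.
Counts are posterior − prior componentwise: 19−7=12, 10−3=7, 14−3=11, 2−1=1.

counts (12, 7, 11, 1)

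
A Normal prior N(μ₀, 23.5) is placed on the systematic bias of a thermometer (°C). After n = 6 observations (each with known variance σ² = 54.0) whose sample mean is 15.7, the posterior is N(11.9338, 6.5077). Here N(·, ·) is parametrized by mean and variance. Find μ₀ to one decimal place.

The posterior mean is a precision-weighted average: μ_n = (τ₀μ₀ + τ_data·x̄)/(τ₀+τ_data), with τ₀=1/σ₀² and τ_data=n/σ².
Here τ₀ = 1/23.5 = 0.042553 and τ_data = 6/54.0 = 0.111111, so τ_n = 0.153664.
Rearranging for μ₀: μ₀ = (μ_n·τ_n − τ_data·x̄)/τ₀ = (11.9338·0.153664 − 0.111111·15.7) / 0.042553 = 0.089353/0.042553 ≈ 2.1.

μ₀ = 2.1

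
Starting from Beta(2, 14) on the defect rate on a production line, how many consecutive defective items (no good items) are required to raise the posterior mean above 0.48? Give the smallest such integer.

k = 11

After k defective items and 0 good items the posterior is Beta(2+k, 14), with mean (2+k)/(2+14+k).
Set (2+k)/(16+k) > 0.48 and solve: k > (0.48·16 − 2)/(1 − 0.48) = 10.923.
The smallest integer exceeding 10.923 is 11.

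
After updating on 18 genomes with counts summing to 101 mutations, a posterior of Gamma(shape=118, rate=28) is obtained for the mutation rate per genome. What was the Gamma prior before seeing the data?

Gamma(shape=17, rate=10)

A Gamma(α, β) prior (rate parametrization) on a Poisson rate with n observations summing to S gives posterior Gamma(α+S, β+n).
So α = 118 − 101 = 17 and β = 28 − 18 = 10.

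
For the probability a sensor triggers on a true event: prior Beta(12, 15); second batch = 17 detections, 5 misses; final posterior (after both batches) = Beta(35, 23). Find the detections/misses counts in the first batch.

6 detections and 3 misses

Because Beta–binomial updating is additive in the counts, the combined data contributed (α_post−α_prior, β_post−β_prior) successes and failures.
Total across both batches: 35−12=23 detections, 23−15=8 misses.
Subtract the second batch: 23−17=6 detections and 8−5=3 misses.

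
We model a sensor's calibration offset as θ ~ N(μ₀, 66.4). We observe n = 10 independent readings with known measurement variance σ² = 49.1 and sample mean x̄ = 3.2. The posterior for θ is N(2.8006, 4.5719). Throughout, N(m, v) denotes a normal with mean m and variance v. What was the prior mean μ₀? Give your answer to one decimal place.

The posterior mean is a precision-weighted average: μ_n = (τ₀μ₀ + τ_data·x̄)/(τ₀+τ_data), with τ₀=1/σ₀² and τ_data=n/σ².
Here τ₀ = 1/66.4 = 0.015060 and τ_data = 10/49.1 = 0.203666, so τ_n = 0.218726.
Rearranging for μ₀: μ₀ = (μ_n·τ_n − τ_data·x̄)/τ₀ = (2.8006·0.218726 − 0.203666·3.2) / 0.015060 = -0.039167/0.015060 ≈ -2.6.

μ₀ = -2.6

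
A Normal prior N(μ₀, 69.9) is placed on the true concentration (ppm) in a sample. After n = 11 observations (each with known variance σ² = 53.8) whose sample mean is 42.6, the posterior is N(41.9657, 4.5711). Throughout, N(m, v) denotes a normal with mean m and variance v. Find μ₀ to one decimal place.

The posterior mean is a precision-weighted average: μ_n = (τ₀μ₀ + τ_data·x̄)/(τ₀+τ_data), with τ₀=1/σ₀² and τ_data=n/σ².
Here τ₀ = 1/69.9 = 0.014306 and τ_data = 11/53.8 = 0.204461, so τ_n = 0.218767.
Rearranging for μ₀: μ₀ = (μ_n·τ_n − τ_data·x̄)/τ₀ = (41.9657·0.218767 − 0.204461·42.6) / 0.014306 = 0.470672/0.014306 ≈ 32.9.

μ₀ = 32.9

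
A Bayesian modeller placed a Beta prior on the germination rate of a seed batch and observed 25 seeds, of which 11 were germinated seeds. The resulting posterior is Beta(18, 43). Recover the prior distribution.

Beta is conjugate to the binomial likelihood: posterior = Beta(α+s, β+f).
Subtract the data counts: 18−11=7, 43−14=29.

Beta(7, 29)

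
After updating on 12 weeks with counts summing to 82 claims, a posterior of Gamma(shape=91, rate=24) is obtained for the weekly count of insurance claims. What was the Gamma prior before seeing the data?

Gamma–Poisson conjugacy: posterior shape = α + Σxᵢ, posterior rate = β + n.
So α = 91 − 82 = 9 and β = 24 − 12 = 12.

Gamma(shape=9, rate=12)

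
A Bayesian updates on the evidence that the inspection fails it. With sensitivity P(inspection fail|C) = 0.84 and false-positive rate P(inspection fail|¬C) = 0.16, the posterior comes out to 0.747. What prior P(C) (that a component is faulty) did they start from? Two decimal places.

P(C) = 0.36

Bayes' rule in odds form gives O(C|E) = O(C)·[P(E|C)/P(E|¬C)], hence O(C) = O(C|E)/LR.
Posterior odds = 0.747/(1−0.747) = 2.9526. LR = 0.84/0.16 = 5.2500.
Prior odds = 2.9526/5.2500 = 0.5624, so P(C) = 0.5624/(1+0.5624) ≈ 0.36.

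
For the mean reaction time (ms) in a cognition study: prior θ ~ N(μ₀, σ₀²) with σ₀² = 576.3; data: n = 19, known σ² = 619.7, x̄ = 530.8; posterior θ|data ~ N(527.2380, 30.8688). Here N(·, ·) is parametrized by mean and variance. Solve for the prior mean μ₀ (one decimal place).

μ₀ = 464.3

The posterior mean is a precision-weighted average: μ_n = (τ₀μ₀ + τ_data·x̄)/(τ₀+τ_data), with τ₀=1/σ₀² and τ_data=n/σ².
Here τ₀ = 1/576.3 = 0.001735 and τ_data = 19/619.7 = 0.030660, so τ_n = 0.032395.
Rearranging for μ₀: μ₀ = (μ_n·τ_n − τ_data·x̄)/τ₀ = (527.2380·0.032395 − 0.030660·530.8) / 0.001735 = 0.805547/0.001735 ≈ 464.3.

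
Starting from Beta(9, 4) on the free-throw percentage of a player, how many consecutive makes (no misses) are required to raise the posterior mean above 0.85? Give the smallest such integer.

After k makes and 0 misses the posterior is Beta(9+k, 4), with mean (9+k)/(9+4+k).
Set (9+k)/(13+k) > 0.85 and solve: k > (0.85·13 − 9)/(1 − 0.85) = 13.667.
The smallest integer exceeding 13.667 is 14.

k = 14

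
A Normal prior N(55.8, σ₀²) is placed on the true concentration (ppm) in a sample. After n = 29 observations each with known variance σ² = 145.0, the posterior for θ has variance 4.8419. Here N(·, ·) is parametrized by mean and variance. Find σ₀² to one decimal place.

σ₀² = 153.1

Posterior precision equals prior precision plus data precision: 1/σ_n² = 1/σ₀² + n/σ².
So 1/σ₀² = 1/4.8419 − 29/145.0 = 0.206530 − 0.200000 = 0.006530.
Hence σ₀² = 1/0.006530 ≈ 153.1.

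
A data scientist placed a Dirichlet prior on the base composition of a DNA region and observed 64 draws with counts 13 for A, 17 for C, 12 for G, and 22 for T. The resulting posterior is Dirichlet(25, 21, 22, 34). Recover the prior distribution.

For a Dirichlet(α) prior with multinomial counts c, the posterior is Dirichlet(α + c) componentwise.
Subtract each count from the matching posterior parameter: 25−13=12, 21−17=4, 22−12=10, 34−22=12.

Dirichlet(12, 4, 10, 12)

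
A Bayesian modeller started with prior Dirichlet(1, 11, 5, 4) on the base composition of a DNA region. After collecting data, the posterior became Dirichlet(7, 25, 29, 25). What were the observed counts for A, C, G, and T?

For a Dirichlet(α) prior with multinomial counts c, the posterior is Dirichlet(α + c) componentwise.
Counts are posterior − prior componentwise: 7−1=6, 25−11=14, 29−5=24, 25−4=21.

counts (6, 14, 24, 21)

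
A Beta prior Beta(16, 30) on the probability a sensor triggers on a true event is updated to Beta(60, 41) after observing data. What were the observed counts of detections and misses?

44 detections and 11 misses

Beta is conjugate to the binomial likelihood: posterior = Beta(a+s, b+f).
So s = 60 − 16 = 44 and f = 41 − 30 = 11.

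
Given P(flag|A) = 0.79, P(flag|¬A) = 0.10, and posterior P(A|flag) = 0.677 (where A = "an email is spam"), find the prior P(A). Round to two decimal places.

In odds form, posterior odds = prior odds × likelihood ratio, so prior odds = posterior odds ÷ LR.
Posterior odds = 0.677/(1−0.677) = 2.0960. LR = 0.79/0.10 = 7.9000.
Prior odds = 2.0960/7.9000 = 0.2653, so P(A) = 0.2653/(1+0.2653) ≈ 0.21.

P(A) = 0.21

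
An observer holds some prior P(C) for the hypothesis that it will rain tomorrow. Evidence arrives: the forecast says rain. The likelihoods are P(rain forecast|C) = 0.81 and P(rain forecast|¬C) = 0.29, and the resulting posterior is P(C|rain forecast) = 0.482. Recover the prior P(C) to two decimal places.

Bayes' rule in odds form gives O(C|E) = O(C)·[P(E|C)/P(E|¬C)], hence O(C) = O(C|E)/LR.
Posterior odds = 0.482/(1−0.482) = 0.9305. LR = 0.81/0.29 = 2.7931.
Prior odds = 0.9305/2.7931 = 0.3331, so P(C) = 0.3331/(1+0.3331) ≈ 0.25.

P(C) = 0.25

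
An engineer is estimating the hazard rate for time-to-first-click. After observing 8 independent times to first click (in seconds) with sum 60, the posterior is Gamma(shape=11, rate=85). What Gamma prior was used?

For an exponential likelihood with a Gamma(α, β) prior on the rate, n observations with total T give posterior Gamma(α+n, β+T).
So α = 11 − 8 = 3 and β = 85 − 60 = 25.

Gamma(shape=3, rate=25)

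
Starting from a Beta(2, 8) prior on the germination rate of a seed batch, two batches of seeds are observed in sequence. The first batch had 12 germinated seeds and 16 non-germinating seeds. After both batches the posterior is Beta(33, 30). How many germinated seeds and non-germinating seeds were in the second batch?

19 germinated seeds and 6 non-germinating seeds

Sequential conjugate updates are equivalent to a single update on the pooled data, so total successes = posterior α − prior α and total failures = posterior β − prior β.
Total across both batches: 33−2=31 germinated seeds, 30−8=22 non-germinating seeds.
Subtract the first batch: 31−12=19 germinated seeds and 22−16=6 non-germinating seeds.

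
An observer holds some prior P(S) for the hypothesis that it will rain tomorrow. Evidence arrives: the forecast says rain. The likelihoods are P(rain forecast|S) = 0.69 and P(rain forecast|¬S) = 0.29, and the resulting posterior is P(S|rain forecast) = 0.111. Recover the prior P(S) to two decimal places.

P(S) = 0.05

In odds form, posterior odds = prior odds × likelihood ratio, so prior odds = posterior odds ÷ LR.
Posterior odds = 0.111/(1−0.111) = 0.1249. LR = 0.69/0.29 = 2.3793.
Prior odds = 0.1249/2.3793 = 0.0525, so P(S) = 0.0525/(1+0.0525) ≈ 0.05.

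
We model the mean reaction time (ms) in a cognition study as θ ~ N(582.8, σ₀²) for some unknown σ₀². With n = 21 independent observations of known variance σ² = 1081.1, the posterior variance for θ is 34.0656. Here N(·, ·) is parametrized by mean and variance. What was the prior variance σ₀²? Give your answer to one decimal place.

σ₀² = 100.7

For the Normal–Normal model with known σ², precisions add: τ_n = τ₀ + n/σ².
So 1/σ₀² = 1/34.0656 − 21/1081.1 = 0.029355 − 0.019425 = 0.009930.
Hence σ₀² = 1/0.009930 ≈ 100.7.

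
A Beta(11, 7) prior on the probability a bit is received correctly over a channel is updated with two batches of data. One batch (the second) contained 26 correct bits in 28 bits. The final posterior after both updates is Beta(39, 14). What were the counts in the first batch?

Because Beta–binomial updating is additive in the counts, the combined data contributed (α_post−α_prior, β_post−β_prior) successes and failures.
Total across both batches: 39−11=28 correct bits, 14−7=7 errors.
Subtract the second batch: 28−26=2 correct bits and 7−2=5 errors.

2 correct bits and 5 errors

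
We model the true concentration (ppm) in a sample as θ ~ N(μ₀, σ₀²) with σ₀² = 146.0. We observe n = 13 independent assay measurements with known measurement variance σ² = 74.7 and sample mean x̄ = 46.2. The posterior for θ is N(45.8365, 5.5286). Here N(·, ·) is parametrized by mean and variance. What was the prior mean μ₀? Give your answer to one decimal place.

μ₀ = 36.6

The posterior mean is a precision-weighted average: μ_n = (τ₀μ₀ + τ_data·x̄)/(τ₀+τ_data), with τ₀=1/σ₀² and τ_data=n/σ².
Here τ₀ = 1/146.0 = 0.006849 and τ_data = 13/74.7 = 0.174029, so τ_n = 0.180878.
Rearranging for μ₀: μ₀ = (μ_n·τ_n − τ_data·x̄)/τ₀ = (45.8365·0.180878 − 0.174029·46.2) / 0.006849 = 0.250675/0.006849 ≈ 36.6.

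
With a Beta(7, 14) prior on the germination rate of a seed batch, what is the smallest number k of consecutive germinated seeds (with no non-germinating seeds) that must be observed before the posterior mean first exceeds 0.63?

After k germinated seeds and 0 non-germinating seeds the posterior is Beta(7+k, 14), with mean (7+k)/(7+14+k).
Set (7+k)/(21+k) > 0.63 and solve: k > (0.63·21 − 7)/(1 − 0.63) = 16.838.
The smallest integer exceeding 16.838 is 17, and checking k=17: (24)/(38) = 0.6316 > 0.63.

k = 17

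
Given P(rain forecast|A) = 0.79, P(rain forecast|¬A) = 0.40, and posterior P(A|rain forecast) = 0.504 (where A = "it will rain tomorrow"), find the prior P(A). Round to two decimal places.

Bayes' rule in odds form gives O(A|E) = O(A)·[P(E|A)/P(E|¬A)], hence O(A) = O(A|E)/LR.
Posterior odds = 0.504/(1−0.504) = 1.0161. LR = 0.79/0.40 = 1.9750.
Prior odds = 1.0161/1.9750 = 0.5145, so P(A) = 0.5145/(1+0.5145) ≈ 0.34.

P(A) = 0.34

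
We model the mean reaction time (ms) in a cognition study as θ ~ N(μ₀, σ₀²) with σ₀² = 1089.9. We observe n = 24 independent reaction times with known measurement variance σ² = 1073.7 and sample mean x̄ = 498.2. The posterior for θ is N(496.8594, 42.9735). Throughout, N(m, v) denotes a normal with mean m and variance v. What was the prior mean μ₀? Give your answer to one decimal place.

With known observation variance, the Normal–Normal posterior has precision τ_n = τ₀ + n/σ² and mean μ_n = (τ₀μ₀ + (n/σ²)x̄)/τ_n.
Here τ₀ = 1/1089.9 = 0.000918 and τ_data = 24/1073.7 = 0.022353, so τ_n = 0.023271.
Rearranging for μ₀: μ₀ = (μ_n·τ_n − τ_data·x̄)/τ₀ = (496.8594·0.023271 − 0.022353·498.2) / 0.000918 = 0.426150/0.000918 ≈ 464.2.

μ₀ = 464.2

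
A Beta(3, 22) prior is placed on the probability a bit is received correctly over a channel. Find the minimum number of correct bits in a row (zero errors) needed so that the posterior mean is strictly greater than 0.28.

After k correct bits and 0 errors the posterior is Beta(3+k, 22), with mean (3+k)/(3+22+k).
Set (3+k)/(25+k) > 0.28 and solve: k > (0.28·25 − 3)/(1 − 0.28) = 5.556.
The smallest integer exceeding 5.556 is 6, and checking k=6: (9)/(31) = 0.2903 > 0.28.

k = 6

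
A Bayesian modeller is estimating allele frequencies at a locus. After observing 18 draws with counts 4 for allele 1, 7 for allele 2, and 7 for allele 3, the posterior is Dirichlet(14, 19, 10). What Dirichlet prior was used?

For a Dirichlet(α) prior with multinomial counts c, the posterior is Dirichlet(α + c) componentwise.
Subtract each count from the matching posterior parameter: 14−4=10, 19−7=12, 10−7=3.

Dirichlet(10, 12, 3)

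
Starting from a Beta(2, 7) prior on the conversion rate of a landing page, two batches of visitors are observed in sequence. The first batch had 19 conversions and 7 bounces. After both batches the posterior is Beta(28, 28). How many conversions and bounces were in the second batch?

Because Beta–binomial updating is additive in the counts, the combined data contributed (α_post−α_prior, β_post−β_prior) successes and failures.
Total across both batches: 28−2=26 conversions, 28−7=21 bounces.
Subtract the first batch: 26−19=7 conversions and 21−7=14 bounces.

7 conversions and 14 bounces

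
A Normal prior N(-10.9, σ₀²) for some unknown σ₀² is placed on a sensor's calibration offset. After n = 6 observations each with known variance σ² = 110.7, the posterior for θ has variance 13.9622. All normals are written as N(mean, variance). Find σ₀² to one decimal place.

σ₀² = 57.4

Posterior precision equals prior precision plus data precision: 1/σ_n² = 1/σ₀² + n/σ².
So 1/σ₀² = 1/13.9622 − 6/110.7 = 0.071622 − 0.054201 = 0.017421.
Hence σ₀² = 1/0.017421 ≈ 57.4.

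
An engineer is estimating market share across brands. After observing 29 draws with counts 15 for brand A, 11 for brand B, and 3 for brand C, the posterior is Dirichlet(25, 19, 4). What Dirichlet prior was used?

For a Dirichlet(α) prior with multinomial counts c, the posterior is Dirichlet(α + c) componentwise.
Subtract each count from the matching posterior parameter: 25−15=10, 19−11=8, 4−3=1.

Dirichlet(10, 8, 1)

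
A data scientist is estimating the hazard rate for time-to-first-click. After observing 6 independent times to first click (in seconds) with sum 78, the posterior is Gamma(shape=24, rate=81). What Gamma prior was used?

Gamma(shape=18, rate=3)

For an exponential likelihood with a Gamma(α, β) prior on the rate, n observations with total T give posterior Gamma(α+n, β+T).
So α = 24 − 6 = 18 and β = 81 − 78 = 3.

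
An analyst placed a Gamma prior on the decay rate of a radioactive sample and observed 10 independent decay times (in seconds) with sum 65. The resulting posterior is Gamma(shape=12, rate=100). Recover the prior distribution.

Gamma–exponential conjugacy: posterior shape = α + n, posterior rate = β + Σtᵢ.
So α = 12 − 10 = 2 and β = 100 − 65 = 35.

Gamma(shape=2, rate=35)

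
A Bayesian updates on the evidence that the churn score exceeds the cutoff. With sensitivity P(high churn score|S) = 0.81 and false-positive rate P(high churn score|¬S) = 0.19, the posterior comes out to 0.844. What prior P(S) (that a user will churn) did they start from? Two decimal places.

P(S) = 0.56

In odds form, posterior odds = prior odds × likelihood ratio, so prior odds = posterior odds ÷ LR.
Posterior odds = 0.844/(1−0.844) = 5.4103. LR = 0.81/0.19 = 4.2632.
Prior odds = 5.4103/4.2632 = 1.2691, so P(S) = 1.2691/(1+1.2691) ≈ 0.56.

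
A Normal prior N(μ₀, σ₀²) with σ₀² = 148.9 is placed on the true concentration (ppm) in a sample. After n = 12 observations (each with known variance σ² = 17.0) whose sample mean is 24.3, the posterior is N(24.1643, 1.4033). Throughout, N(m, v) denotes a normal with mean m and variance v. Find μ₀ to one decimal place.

The posterior mean is a precision-weighted average: μ_n = (τ₀μ₀ + τ_data·x̄)/(τ₀+τ_data), with τ₀=1/σ₀² and τ_data=n/σ².
Here τ₀ = 1/148.9 = 0.006716 and τ_data = 12/17.0 = 0.705882, so τ_n = 0.712598.
Rearranging for μ₀: μ₀ = (μ_n·τ_n − τ_data·x̄)/τ₀ = (24.1643·0.712598 − 0.705882·24.3) / 0.006716 = 0.066499/0.006716 ≈ 9.9.

μ₀ = 9.9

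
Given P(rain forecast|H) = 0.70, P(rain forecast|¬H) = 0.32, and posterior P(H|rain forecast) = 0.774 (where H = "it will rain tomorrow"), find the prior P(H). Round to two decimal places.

In odds form, posterior odds = prior odds × likelihood ratio, so prior odds = posterior odds ÷ LR.
Posterior odds = 0.774/(1−0.774) = 3.4248. LR = 0.70/0.32 = 2.1875.
Prior odds = 3.4248/2.1875 = 1.5656, so P(H) = 1.5656/(1+1.5656) ≈ 0.61.

P(H) = 0.61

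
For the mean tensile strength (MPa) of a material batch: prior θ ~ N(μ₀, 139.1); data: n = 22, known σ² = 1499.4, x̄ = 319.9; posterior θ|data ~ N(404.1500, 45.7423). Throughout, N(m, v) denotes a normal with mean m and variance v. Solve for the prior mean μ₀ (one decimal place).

μ₀ = 576.1

With known observation variance, the Normal–Normal posterior has precision τ_n = τ₀ + n/σ² and mean μ_n = (τ₀μ₀ + (n/σ²)x̄)/τ_n.
Here τ₀ = 1/139.1 = 0.007189 and τ_data = 22/1499.4 = 0.014673, so τ_n = 0.021862.
Rearranging for μ₀: μ₀ = (μ_n·τ_n − τ_data·x̄)/τ₀ = (404.1500·0.021862 − 0.014673·319.9) / 0.007189 = 4.141635/0.007189 ≈ 576.1.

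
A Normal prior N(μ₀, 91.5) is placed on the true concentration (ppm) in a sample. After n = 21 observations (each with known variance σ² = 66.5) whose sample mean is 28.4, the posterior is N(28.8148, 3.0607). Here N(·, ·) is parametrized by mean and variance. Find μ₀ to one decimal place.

With known observation variance, the Normal–Normal posterior has precision τ_n = τ₀ + n/σ² and mean μ_n = (τ₀μ₀ + (n/σ²)x̄)/τ_n.
Here τ₀ = 1/91.5 = 0.010929 and τ_data = 21/66.5 = 0.315789, so τ_n = 0.326718.
Rearranging for μ₀: μ₀ = (μ_n·τ_n − τ_data·x̄)/τ₀ = (28.8148·0.326718 − 0.315789·28.4) / 0.010929 = 0.445906/0.010929 ≈ 40.8.

μ₀ = 40.8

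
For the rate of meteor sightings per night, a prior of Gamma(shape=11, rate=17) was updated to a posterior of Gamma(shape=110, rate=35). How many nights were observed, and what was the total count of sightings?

Gamma–Poisson conjugacy: posterior shape = α + Σxᵢ, posterior rate = β + n.
Matching: Σxᵢ = 110 − 11 = 99 and n = 35 − 17 = 18.

n = 18 nights with total 99 sightings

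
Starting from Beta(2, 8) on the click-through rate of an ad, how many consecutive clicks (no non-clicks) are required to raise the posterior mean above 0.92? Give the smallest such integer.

k = 91

After k clicks and 0 non-clicks the posterior is Beta(2+k, 8), with mean (2+k)/(2+8+k).
Set (2+k)/(10+k) > 0.92 and solve: k > (0.92·10 − 2)/(1 − 0.92) = 90.000.
The smallest integer exceeding 90.000 is 91, and checking k=91: (93)/(101) = 0.9208 > 0.92.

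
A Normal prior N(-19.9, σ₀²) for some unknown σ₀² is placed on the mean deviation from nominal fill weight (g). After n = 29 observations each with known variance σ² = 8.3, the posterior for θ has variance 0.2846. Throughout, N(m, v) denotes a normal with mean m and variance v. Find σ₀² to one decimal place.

σ₀² = 50.7

For the Normal–Normal model with known σ², precisions add: τ_n = τ₀ + n/σ².
So 1/σ₀² = 1/0.2846 − 29/8.3 = 3.513703 − 3.493976 = 0.019727.
Hence σ₀² = 1/0.019727 ≈ 50.7.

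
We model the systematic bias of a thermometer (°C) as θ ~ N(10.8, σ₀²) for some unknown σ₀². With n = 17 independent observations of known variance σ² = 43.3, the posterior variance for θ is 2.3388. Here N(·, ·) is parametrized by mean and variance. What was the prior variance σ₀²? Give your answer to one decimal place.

σ₀² = 28.6

Posterior precision equals prior precision plus data precision: 1/σ_n² = 1/σ₀² + n/σ².
So 1/σ₀² = 1/2.3388 − 17/43.3 = 0.427570 − 0.392610 = 0.034960.
Hence σ₀² = 1/0.034960 ≈ 28.6.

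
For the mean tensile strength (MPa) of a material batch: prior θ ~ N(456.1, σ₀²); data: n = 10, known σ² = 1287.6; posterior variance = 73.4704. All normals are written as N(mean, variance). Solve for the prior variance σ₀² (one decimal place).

σ₀² = 171.1

Posterior precision equals prior precision plus data precision: 1/σ_n² = 1/σ₀² + n/σ².
So 1/σ₀² = 1/73.4704 − 10/1287.6 = 0.013611 − 0.007766 = 0.005845.
Hence σ₀² = 1/0.005845 ≈ 171.1.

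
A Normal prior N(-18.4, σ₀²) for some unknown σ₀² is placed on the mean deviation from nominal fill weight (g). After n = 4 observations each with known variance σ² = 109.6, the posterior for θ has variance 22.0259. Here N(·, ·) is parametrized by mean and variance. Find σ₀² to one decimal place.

σ₀² = 112.3

For the Normal–Normal model with known σ², precisions add: τ_n = τ₀ + n/σ².
So 1/σ₀² = 1/22.0259 − 4/109.6 = 0.045401 − 0.036496 = 0.008905.
Hence σ₀² = 1/0.008905 ≈ 112.3.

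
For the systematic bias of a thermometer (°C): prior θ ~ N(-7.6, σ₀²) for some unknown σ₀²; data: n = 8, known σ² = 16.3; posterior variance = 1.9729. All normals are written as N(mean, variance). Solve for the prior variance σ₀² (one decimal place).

σ₀² = 62.2

Posterior precision equals prior precision plus data precision: 1/σ_n² = 1/σ₀² + n/σ².
So 1/σ₀² = 1/1.9729 − 8/16.3 = 0.506868 − 0.490798 = 0.016070.
Hence σ₀² = 1/0.016070 ≈ 62.2.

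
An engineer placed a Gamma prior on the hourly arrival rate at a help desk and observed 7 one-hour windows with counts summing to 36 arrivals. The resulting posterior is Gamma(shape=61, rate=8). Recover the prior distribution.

A Gamma(α, β) prior (rate parametrization) on a Poisson rate with n observations summing to S gives posterior Gamma(α+S, β+n).
So α = 61 − 36 = 25 and β = 8 − 7 = 1.

Gamma(shape=25, rate=1)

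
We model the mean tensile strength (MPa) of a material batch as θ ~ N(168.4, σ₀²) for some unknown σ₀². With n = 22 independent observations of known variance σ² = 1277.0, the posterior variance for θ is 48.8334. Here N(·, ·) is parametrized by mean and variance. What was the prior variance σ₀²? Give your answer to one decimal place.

σ₀² = 307.7

Posterior precision equals prior precision plus data precision: 1/σ_n² = 1/σ₀² + n/σ².
So 1/σ₀² = 1/48.8334 − 22/1277.0 = 0.020478 − 0.017228 = 0.003250.
Hence σ₀² = 1/0.003250 ≈ 307.7.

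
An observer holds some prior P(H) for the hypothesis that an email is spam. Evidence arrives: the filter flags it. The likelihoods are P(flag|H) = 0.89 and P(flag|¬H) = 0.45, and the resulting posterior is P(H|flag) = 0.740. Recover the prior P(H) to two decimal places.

P(H) = 0.59

Bayes' rule in odds form gives O(H|E) = O(H)·[P(E|H)/P(E|¬H)], hence O(H) = O(H|E)/LR.
Posterior odds = 0.740/(1−0.740) = 2.8462. LR = 0.89/0.45 = 1.9778.
Prior odds = 2.8462/1.9778 = 1.4391, so P(H) = 1.4391/(1+1.4391) ≈ 0.59.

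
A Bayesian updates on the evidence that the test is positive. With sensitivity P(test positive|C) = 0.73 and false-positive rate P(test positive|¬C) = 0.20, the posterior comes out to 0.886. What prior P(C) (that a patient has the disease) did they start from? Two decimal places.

In odds form, posterior odds = prior odds × likelihood ratio, so prior odds = posterior odds ÷ LR.
Posterior odds = 0.886/(1−0.886) = 7.7719. LR = 0.73/0.20 = 3.6500.
Prior odds = 7.7719/3.6500 = 2.1293, so P(C) = 2.1293/(1+2.1293) ≈ 0.68.

P(C) = 0.68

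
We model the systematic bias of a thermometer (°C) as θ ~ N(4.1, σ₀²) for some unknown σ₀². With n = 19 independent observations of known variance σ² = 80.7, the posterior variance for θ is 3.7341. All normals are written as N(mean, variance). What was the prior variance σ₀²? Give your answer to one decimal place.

For the Normal–Normal model with known σ², precisions add: τ_n = τ₀ + n/σ².
So 1/σ₀² = 1/3.7341 − 19/80.7 = 0.267802 − 0.235440 = 0.032362.
Hence σ₀² = 1/0.032362 ≈ 30.9.

σ₀² = 30.9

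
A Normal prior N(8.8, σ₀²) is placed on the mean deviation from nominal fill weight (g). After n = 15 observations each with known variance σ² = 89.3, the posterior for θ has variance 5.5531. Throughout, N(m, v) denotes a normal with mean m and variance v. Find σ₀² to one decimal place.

σ₀² = 82.6

Posterior precision equals prior precision plus data precision: 1/σ_n² = 1/σ₀² + n/σ².
So 1/σ₀² = 1/5.5531 − 15/89.3 = 0.180080 − 0.167973 = 0.012107.
Hence σ₀² = 1/0.012107 ≈ 82.6.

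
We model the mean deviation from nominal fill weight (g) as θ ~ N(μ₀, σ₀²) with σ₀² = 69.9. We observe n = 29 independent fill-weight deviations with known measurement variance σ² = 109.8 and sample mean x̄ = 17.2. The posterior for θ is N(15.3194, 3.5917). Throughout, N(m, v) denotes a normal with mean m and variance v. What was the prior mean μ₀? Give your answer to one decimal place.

The posterior mean is a precision-weighted average: μ_n = (τ₀μ₀ + τ_data·x̄)/(τ₀+τ_data), with τ₀=1/σ₀² and τ_data=n/σ².
Here τ₀ = 1/69.9 = 0.014306 and τ_data = 29/109.8 = 0.264117, so τ_n = 0.278423.
Rearranging for μ₀: μ₀ = (μ_n·τ_n − τ_data·x̄)/τ₀ = (15.3194·0.278423 − 0.264117·17.2) / 0.014306 = -0.277539/0.014306 ≈ -19.4.

μ₀ = -19.4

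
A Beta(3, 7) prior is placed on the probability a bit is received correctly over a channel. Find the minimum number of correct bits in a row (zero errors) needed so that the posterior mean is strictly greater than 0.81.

k = 27

After k correct bits and 0 errors the posterior is Beta(3+k, 7), with mean (3+k)/(3+7+k).
Set (3+k)/(10+k) > 0.81 and solve: k > (0.81·10 − 3)/(1 − 0.81) = 26.842.
The smallest integer exceeding 26.842 is 27, and checking k=27: (30)/(37) = 0.8108 > 0.81.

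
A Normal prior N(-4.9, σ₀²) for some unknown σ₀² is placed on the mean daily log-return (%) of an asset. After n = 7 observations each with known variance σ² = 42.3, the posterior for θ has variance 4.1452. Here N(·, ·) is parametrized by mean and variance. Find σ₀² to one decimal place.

Posterior precision equals prior precision plus data precision: 1/σ_n² = 1/σ₀² + n/σ².
So 1/σ₀² = 1/4.1452 − 7/42.3 = 0.241243 − 0.165485 = 0.075758.
Hence σ₀² = 1/0.075758 ≈ 13.2.

σ₀² = 13.2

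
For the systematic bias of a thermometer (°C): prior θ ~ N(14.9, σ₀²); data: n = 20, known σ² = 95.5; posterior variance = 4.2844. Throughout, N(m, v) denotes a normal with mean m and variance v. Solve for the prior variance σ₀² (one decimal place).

For the Normal–Normal model with known σ², precisions add: τ_n = τ₀ + n/σ².
So 1/σ₀² = 1/4.2844 − 20/95.5 = 0.233405 − 0.209424 = 0.023981.
Hence σ₀² = 1/0.023981 ≈ 41.7.

σ₀² = 41.7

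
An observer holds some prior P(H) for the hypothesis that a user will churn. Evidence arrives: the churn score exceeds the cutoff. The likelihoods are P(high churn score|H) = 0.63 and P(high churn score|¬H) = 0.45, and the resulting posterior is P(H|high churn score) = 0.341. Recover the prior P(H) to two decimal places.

P(H) = 0.27

In odds form, posterior odds = prior odds × likelihood ratio, so prior odds = posterior odds ÷ LR.
Posterior odds = 0.341/(1−0.341) = 0.5175. LR = 0.63/0.45 = 1.4000.
Prior odds = 0.5175/1.4000 = 0.3696, so P(H) = 0.3696/(1+0.3696) ≈ 0.27.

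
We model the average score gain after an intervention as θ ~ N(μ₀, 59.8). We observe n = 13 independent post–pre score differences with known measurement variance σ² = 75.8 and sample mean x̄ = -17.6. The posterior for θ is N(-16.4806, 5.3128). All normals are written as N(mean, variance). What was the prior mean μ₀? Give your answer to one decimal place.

With known observation variance, the Normal–Normal posterior has precision τ_n = τ₀ + n/σ² and mean μ_n = (τ₀μ₀ + (n/σ²)x̄)/τ_n.
Here τ₀ = 1/59.8 = 0.016722 and τ_data = 13/75.8 = 0.171504, so τ_n = 0.188226.
Rearranging for μ₀: μ₀ = (μ_n·τ_n − τ_data·x̄)/τ₀ = (-16.4806·0.188226 − 0.171504·-17.6) / 0.016722 = -0.083607/0.016722 ≈ -5.0.

μ₀ = -5.0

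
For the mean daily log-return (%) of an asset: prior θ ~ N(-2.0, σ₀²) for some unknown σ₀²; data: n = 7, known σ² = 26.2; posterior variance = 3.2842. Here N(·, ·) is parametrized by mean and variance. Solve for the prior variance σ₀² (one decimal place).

For the Normal–Normal model with known σ², precisions add: τ_n = τ₀ + n/σ².
So 1/σ₀² = 1/3.2842 − 7/26.2 = 0.304488 − 0.267176 = 0.037312.
Hence σ₀² = 1/0.037312 ≈ 26.8.

σ₀² = 26.8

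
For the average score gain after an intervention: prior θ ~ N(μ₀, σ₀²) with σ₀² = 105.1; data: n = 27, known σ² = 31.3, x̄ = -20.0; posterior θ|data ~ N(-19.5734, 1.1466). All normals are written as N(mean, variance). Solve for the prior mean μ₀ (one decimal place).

With known observation variance, the Normal–Normal posterior has precision τ_n = τ₀ + n/σ² and mean μ_n = (τ₀μ₀ + (n/σ²)x̄)/τ_n.
Here τ₀ = 1/105.1 = 0.009515 and τ_data = 27/31.3 = 0.862620, so τ_n = 0.872135.
Rearranging for μ₀: μ₀ = (μ_n·τ_n − τ_data·x̄)/τ₀ = (-19.5734·0.872135 − 0.862620·-20.0) / 0.009515 = 0.181753/0.009515 ≈ 19.1.

μ₀ = 19.1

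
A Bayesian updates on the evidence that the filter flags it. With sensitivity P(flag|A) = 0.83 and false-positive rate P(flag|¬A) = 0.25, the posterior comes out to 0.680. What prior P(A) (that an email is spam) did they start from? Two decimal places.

P(A) = 0.39

In odds form, posterior odds = prior odds × likelihood ratio, so prior odds = posterior odds ÷ LR.
Posterior odds = 0.680/(1−0.680) = 2.1250. LR = 0.83/0.25 = 3.3200.
Prior odds = 2.1250/3.3200 = 0.6401, so P(A) = 0.6401/(1+0.6401) ≈ 0.39.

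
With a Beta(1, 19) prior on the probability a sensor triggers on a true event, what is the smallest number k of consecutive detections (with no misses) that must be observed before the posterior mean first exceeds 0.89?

k = 153

After k detections and 0 misses the posterior is Beta(1+k, 19), with mean (1+k)/(1+19+k).
Set (1+k)/(20+k) > 0.89 and solve: k > (0.89·20 − 1)/(1 − 0.89) = 152.727.
The smallest integer exceeding 152.727 is 153.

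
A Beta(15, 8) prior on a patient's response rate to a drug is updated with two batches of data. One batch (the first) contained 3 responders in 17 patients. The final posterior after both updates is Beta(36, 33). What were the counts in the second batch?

Because Beta–binomial updating is additive in the counts, the combined data contributed (α_post−α_prior, β_post−β_prior) successes and failures.
Total across both batches: 36−15=21 responders, 33−8=25 non-responders.
Subtract the first batch: 21−3=18 responders and 25−14=11 non-responders.

18 responders and 11 non-responders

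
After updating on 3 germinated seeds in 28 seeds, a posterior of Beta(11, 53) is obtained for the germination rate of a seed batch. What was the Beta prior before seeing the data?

A Beta(a, b) prior with s successes and f failures in binomial data gives a Beta(a+s, b+f) posterior.
Subtract the data counts: 11−3=8, 53−25=28.

Beta(8, 28)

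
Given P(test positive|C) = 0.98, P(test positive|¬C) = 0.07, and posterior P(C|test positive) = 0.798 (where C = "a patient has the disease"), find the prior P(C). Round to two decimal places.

Bayes' rule in odds form gives O(C|E) = O(C)·[P(E|C)/P(E|¬C)], hence O(C) = O(C|E)/LR.
Posterior odds = 0.798/(1−0.798) = 3.9505. LR = 0.98/0.07 = 14.0000.
Prior odds = 3.9505/14.0000 = 0.2822, so P(C) = 0.2822/(1+0.2822) ≈ 0.22.

P(C) = 0.22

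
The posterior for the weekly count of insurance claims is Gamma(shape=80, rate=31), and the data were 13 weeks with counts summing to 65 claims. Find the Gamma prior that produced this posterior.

A Gamma(α, β) prior (rate parametrization) on a Poisson rate with n observations summing to S gives posterior Gamma(α+S, β+n).
So α = 80 − 65 = 15 and β = 31 − 13 = 18.

Gamma(shape=15, rate=18)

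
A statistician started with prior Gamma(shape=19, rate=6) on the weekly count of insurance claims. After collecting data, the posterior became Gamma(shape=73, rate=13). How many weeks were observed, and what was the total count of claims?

n = 7 weeks with total 54 claims

A Gamma(α, β) prior (rate parametrization) on a Poisson rate with n observations summing to S gives posterior Gamma(α+S, β+n).
Matching: Σxᵢ = 73 − 19 = 54 and n = 13 − 6 = 7.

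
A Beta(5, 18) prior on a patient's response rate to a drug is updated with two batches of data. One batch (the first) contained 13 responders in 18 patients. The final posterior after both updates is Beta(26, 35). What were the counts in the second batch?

8 responders and 12 non-responders

Sequential conjugate updates are equivalent to a single update on the pooled data, so total successes = posterior α − prior α and total failures = posterior β − prior β.
Total across both batches: 26−5=21 responders, 35−18=17 non-responders.
Subtract the first batch: 21−13=8 responders and 17−5=12 non-responders.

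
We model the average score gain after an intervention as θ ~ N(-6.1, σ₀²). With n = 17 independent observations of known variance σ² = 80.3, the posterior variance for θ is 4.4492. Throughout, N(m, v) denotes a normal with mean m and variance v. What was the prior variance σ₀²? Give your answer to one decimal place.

For the Normal–Normal model with known σ², precisions add: τ_n = τ₀ + n/σ².
So 1/σ₀² = 1/4.4492 − 17/80.3 = 0.224760 − 0.211706 = 0.013054.
Hence σ₀² = 1/0.013054 ≈ 76.6.

σ₀² = 76.6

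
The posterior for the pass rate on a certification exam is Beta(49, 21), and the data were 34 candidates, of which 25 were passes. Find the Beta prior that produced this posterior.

Under Beta–binomial conjugacy the posterior parameters are (a+s, b+f).
Subtract the data counts: 49−25=24, 21−9=12.

Beta(24, 12)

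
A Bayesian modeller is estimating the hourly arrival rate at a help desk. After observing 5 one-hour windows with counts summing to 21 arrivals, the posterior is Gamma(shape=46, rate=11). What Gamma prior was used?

Gamma–Poisson conjugacy: posterior shape = α + Σxᵢ, posterior rate = β + n.
So α = 46 − 21 = 25 and β = 11 − 5 = 6.

Gamma(shape=25, rate=6)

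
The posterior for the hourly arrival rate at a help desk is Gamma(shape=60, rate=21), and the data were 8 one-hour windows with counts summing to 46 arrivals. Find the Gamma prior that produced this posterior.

Gamma(shape=14, rate=13)

Gamma–Poisson conjugacy: posterior shape = α + Σxᵢ, posterior rate = β + n.
So α = 60 − 46 = 14 and β = 21 − 8 = 13.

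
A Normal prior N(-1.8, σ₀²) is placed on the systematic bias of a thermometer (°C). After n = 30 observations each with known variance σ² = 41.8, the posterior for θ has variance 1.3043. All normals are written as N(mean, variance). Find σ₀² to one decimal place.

For the Normal–Normal model with known σ², precisions add: τ_n = τ₀ + n/σ².
So 1/σ₀² = 1/1.3043 − 30/41.8 = 0.766695 − 0.717703 = 0.048992.
Hence σ₀² = 1/0.048992 ≈ 20.4.

σ₀² = 20.4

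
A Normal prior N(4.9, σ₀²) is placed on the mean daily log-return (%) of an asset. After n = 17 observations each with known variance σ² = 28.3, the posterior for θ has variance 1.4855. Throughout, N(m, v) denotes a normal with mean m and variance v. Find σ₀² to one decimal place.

Posterior precision equals prior precision plus data precision: 1/σ_n² = 1/σ₀² + n/σ².
So 1/σ₀² = 1/1.4855 − 17/28.3 = 0.673174 − 0.600707 = 0.072467.
Hence σ₀² = 1/0.072467 ≈ 13.8.

σ₀² = 13.8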